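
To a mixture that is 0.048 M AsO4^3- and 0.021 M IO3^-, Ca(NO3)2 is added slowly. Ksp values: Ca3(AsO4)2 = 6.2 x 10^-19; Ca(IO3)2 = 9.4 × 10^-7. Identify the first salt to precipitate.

Each salt begins to precipitate when Q = Ksp, i.e. when [Ca^2+] reaches its threshold.
For Ca3(AsO4)2: 6.2 x 10^-19 = (0.048)^2 × [Ca^2+]^3  ⇒  [Ca^2+] = 6.5 × 10^-6 M.
For Ca(IO3)2: 9.4 × 10^-7 = (0.021)^2 × [Ca^2+]  ⇒  [Ca^2+] = 2.1 × 10^-3 M.
The salt with the lower threshold [Ca^2+] precipitates first: Ca3(AsO4)2.

Ca3(AsO4)2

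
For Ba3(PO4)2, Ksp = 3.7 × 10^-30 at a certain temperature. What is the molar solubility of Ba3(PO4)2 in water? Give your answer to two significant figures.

Ba3(PO4)2(s) <=> 3 Ba^2+(aq) + 2 PO4^3-(aq)
Ksp = [Ba^2+]^3[PO4^3-]^2
For each mole of Ba3(PO4)2 that dissolves: [Ba^2+] = 3s, [PO4^3-] = 2s.
So Ksp = (3s)^3 × (2s)^2 = 108s^5
s^5 = 3.7 × 10^-30 / 108, so s = 5.1 × 10^-7 M

s = 5.1e-7 M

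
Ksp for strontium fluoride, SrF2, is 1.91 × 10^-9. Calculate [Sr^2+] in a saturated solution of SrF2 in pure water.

SrF2(s) <=> Sr^2+(aq) + 2 F^-(aq)
Ksp = [Sr^2+][F^-]^2
With molar solubility s: [Sr^2+] = s, [F^-] = 2s.
So Ksp = s × (2s)^2 = 4s^3
s = (1.91 × 10^-9 / 4)^(1/3) = 7.816 × 10^-4 M
[Sr^2+] = s = 7.82 × 10^-4 M

[Sr^2+] = 7.82 × 10^-4 M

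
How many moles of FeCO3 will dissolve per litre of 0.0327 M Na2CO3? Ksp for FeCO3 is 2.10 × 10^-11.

FeCO3(s) <=> Fe^2+(aq) + CO3^2-(aq)
Ksp = [Fe^2+][CO3^2-]
Let s be the molar solubility in this solution. [Fe^2+] = s, [CO3^2-] = 0.0327 + s ≈ 0.0327 (Ksp is small, so little additional dissolves).
Ksp ≈ s × 0.0327
s = 6.42 x 10^-10 M
Check: s = 6.4 × 10^-10 ≪ 0.0327, so the approximation is valid.

s ≈ 6.42 × 10^-10 M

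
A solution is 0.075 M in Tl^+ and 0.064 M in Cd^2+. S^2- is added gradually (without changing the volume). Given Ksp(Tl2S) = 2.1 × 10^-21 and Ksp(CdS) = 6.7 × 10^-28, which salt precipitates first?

Precipitation of each salt starts when its ion product equals its Ksp.
For Tl2S: 2.1 × 10^-21 = (0.075)^2 × [S^2-]  ⇒  [S^2-] = 3.7 × 10^-19 M.
For CdS: 6.7 × 10^-28 = 0.064 × [S^2-]  ⇒  [S^2-] = 1.0 × 10^-26 M.
The salt with the lower threshold [S^2-] precipitates first: CdS.

CdS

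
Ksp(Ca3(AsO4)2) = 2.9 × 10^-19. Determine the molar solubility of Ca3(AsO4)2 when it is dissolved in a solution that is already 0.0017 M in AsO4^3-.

1.5 × 10^-5 M

Ca3(AsO4)2(s) ⇌ 3 Ca^2+(aq) + 2 AsO4^3-(aq)
Ksp = [Ca^2+]^3[AsO4^3-]^2
If s mol/L dissolves here, [Ca^2+] = 3s, [AsO4^3-] = 0.0017 + 2s ≈ 0.0017 (common-ion effect: AsO4^3- is already 0.0017 M).
Ksp ≈ (3s)^3 × (0.0017)^2
s = 1.5 × 10^-5 M
Check: 2s = 3.1 × 10^-5 ≪ 0.0017, so the approximation is valid.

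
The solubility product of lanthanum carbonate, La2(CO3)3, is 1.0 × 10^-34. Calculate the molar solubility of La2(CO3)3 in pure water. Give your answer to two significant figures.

6.2 x 10^-8 M

La2(CO3)3(s) ⇌ 2 La^3+(aq) + 3 CO3^2-(aq)
Ksp = [La^3+]^2[CO3^2-]^3
With molar solubility s: [La^3+] = 2s, [CO3^2-] = 3s.
Substituting: Ksp = (2s)^2(3s)^3 = 108s^5
Solving, s = (1.0 × 10^-34/108)^(1/5) = 6.2 × 10^-8 M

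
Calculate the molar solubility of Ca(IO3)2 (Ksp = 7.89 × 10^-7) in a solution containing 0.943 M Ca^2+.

Ca(IO3)2(s) ⇌ Ca^2+(aq) + 2 IO3^-(aq)
Ksp = [Ca^2+][IO3^-]^2
Let s = moles of Ca(IO3)2 that dissolve per litre. [Ca^2+] = 0.943 + s ≈ 0.943, [IO3^-] = 2s (Ksp is small, so little additional dissolves).
Ksp ≈ 0.943 × (2s)^2
s = 4.57 × 10^-4 M
Check: s = 4.6 x 10^-4 ≪ 0.943, so the approximation is valid.

s ≈ 4.57e-4 M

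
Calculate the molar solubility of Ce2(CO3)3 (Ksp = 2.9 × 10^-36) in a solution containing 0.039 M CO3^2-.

s = 1.1 × 10^-16 M

Ce2(CO3)3(s) ⇌ 2 Ce^3+ + 3 CO3^2-
Ksp = [Ce^3+]^2[CO3^2-]^3
If s mol/L dissolves here, [Ce^3+] = 2s, [CO3^2-] = 0.039 + 3s ≈ 0.039 (since the CO3^2- already present dominates).
Ksp ≈ (2s)^2 × (0.039)^3
s = 1.1 × 10^-16 M
Check: 3s = 3.3 x 10^-16 ≪ 0.039, so the approximation is valid.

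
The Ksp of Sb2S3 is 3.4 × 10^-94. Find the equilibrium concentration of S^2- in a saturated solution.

Sb2S3(s) ⇌ 2 Sb^3+(aq) + 3 S^2-(aq)
Ksp = [Sb^3+]^2[S^2-]^3
If s mol/L of Sb2S3 dissolves, [Sb^3+] = 2s and [S^2-] = 3s.
Substituting: Ksp = (2s)^2(3s)^3 = 108s^5
Solving, s = (3.4 × 10^-94/108)^(1/5) = 7.94 × 10^-20 M
[S^2-] = 3s = 2.4 × 10^-19 M

[S^2-] ≈ 2.4e-19 M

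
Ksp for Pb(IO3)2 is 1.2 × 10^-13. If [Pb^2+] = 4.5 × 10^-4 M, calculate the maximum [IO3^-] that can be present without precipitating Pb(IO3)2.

Pb(IO3)2(s) <=> Pb^2+(aq) + 2 IO3^-(aq)
Ksp = [Pb^2+][IO3^-]^2
Precipitation begins when Q = Ksp. With [Pb^2+] = 4.5 × 10^-4 M:
1.2 × 10^-13 = (4.5 × 10^-4) × [IO3^-]^2
[IO3^-] = (1.2 × 10^-13 / 4.5 x 10^-4)^(1/2) = 1.6 × 10^-5 M

[IO3^-] ≈ 1.6 × 10^-5 M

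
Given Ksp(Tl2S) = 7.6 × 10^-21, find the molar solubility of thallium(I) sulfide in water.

1.2e-7 M

Tl2S(s) ⇌ 2 Tl^+ + S^2-
Ksp = [Tl^+]^2[S^2-]
Let s = molar solubility. Then [Tl^+] = 2s and [S^2-] = s.
Substituting: Ksp = (2s)^2s = 4s^3
Solving, s = (7.6 × 10^-21/4)^(1/3) = 1.2 x 10^-7 M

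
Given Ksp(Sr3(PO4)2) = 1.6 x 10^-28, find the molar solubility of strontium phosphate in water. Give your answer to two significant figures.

1.1e-6 M

Sr3(PO4)2(s) ⇌ 3 Sr^2+ + 2 PO4^3-
Ksp = [Sr^2+]^3[PO4^3-]^2
For each mole of Sr3(PO4)2 that dissolves: [Sr^2+] = 3s, [PO4^3-] = 2s.
Substituting: Ksp = (3s)^3(2s)^2 = 108s^5
s^5 = 1.6 x 10^-28 / 108, so s = 1.1 × 10^-6 M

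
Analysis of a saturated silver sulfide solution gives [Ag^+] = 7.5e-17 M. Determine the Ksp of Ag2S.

Ag2S(s) ⇌ 2 Ag^+ + S^2-
Stoichiometry gives [S^2-] = (1/2)[Ag^+] = 3.75 × 10^-17 M.
Ksp = [Ag^+]^2[S^2-]
Ksp = (7.5 x 10^-17)^2 × 3.75 × 10^-17 = 2.1 x 10^-49

Ksp ≈ 2.1 × 10^-49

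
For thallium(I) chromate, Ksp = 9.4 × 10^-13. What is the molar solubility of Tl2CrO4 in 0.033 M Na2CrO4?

2.7 × 10^-6 M

Tl2CrO4(s) ⇌ 2 Tl^+ + CrO4^2-
Ksp = [Tl^+]^2[CrO4^2-]
Let s be the molar solubility in this solution. [Tl^+] = 2s, [CrO4^2-] = 0.033 + s ≈ 0.033 (common-ion effect: CrO4^2- is already 0.033 M).
Ksp ≈ (2s)^2 × 0.033
s = 2.7 × 10^-6 M
Check: s = 2.7 × 10^-6 ≪ 0.033, so the approximation is valid.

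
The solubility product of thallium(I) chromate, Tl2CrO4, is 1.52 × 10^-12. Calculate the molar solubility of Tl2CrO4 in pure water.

7.24e-5 M

Tl2CrO4(s) ⇌ 2 Tl^+ + CrO4^2-
Ksp = [Tl^+]^2[CrO4^2-]
If s mol/L of Tl2CrO4 dissolves, [Tl^+] = 2s and [CrO4^2-] = s.
So Ksp = (2s)^2 × s = 4s^3
s^3 = 1.52 × 10^-12 / 4, so s = 7.24 x 10^-5 M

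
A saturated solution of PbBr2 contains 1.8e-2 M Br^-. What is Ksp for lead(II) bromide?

PbBr2(s) <=> Pb^2+(aq) + 2 Br^-(aq)
Stoichiometry gives [Pb^2+] = (1/2)[Br^-] = 9.00 × 10^-3 M.
Ksp = [Pb^2+][Br^-]^2
Ksp = 9.00 × 10^-3 × (1.8 x 10^-2)^2 = 2.9 x 10^-6

Ksp ≈ 2.9 × 10^-6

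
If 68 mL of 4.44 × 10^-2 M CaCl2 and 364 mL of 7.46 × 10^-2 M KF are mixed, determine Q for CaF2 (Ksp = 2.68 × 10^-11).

2.76e-5

Total volume = 68 + 364 = 432 mL.
[Ca^2+] = 4.44 × 10^-2 × (68/432) = 6.989 × 10^-3 M
[F^-] = 7.46 × 10^-2 × (364/432) = 6.286 × 10^-2 M
CaF2(s) ⇌ Ca^2+ + 2 F^-, so Q = [Ca^2+][F^-]^2
Q = (6.989 x 10^-3)(6.286 × 10^-2)^2 = 2.76 × 10^-5
Q > Ksp, so CaF2 will precipitate.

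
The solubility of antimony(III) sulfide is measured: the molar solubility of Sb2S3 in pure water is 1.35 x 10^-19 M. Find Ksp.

Sb2S3(s) ⇌ 2 Sb^3+ + 3 S^2-
Let s = molar solubility. Then [Sb^3+] = 2s and [S^2-] = 3s.
Ksp = [Sb^3+]^2[S^2-]^3
Ksp = (2s)^2(3s)^3 = 108s^5
Ksp = 108 × (1.35 × 10^-19)^5 = 4.84 × 10^-93

4.84e-93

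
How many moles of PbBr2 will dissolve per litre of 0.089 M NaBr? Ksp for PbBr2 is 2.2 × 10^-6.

PbBr2(s) ⇌ Pb^2+(aq) + 2 Br^-(aq)
Ksp = [Pb^2+][Br^-]^2
Let s = moles of PbBr2 that dissolve per litre. [Pb^2+] = s, [Br^-] = 0.089 + 2s ≈ 0.089 (Ksp is small, so little additional dissolves).
Ksp ≈ s × (0.089)^2
s = 2.8 × 10^-4 M
Check: 2s = 5.6 x 10^-4 ≪ 0.089, so the approximation is valid.

2.8 × 10^-4 M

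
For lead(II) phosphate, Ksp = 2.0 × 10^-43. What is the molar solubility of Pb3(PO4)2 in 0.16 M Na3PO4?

Pb3(PO4)2(s) <=> 3 Pb^2+ + 2 PO4^3-
Ksp = [Pb^2+]^3[PO4^3-]^2
If s mol/L dissolves here, [Pb^2+] = 3s, [PO4^3-] = 0.16 + 2s ≈ 0.16 (Ksp is small, so little additional dissolves).
Ksp ≈ (3s)^3 × (0.16)^2
s = 6.6 x 10^-15 M
Check: 2s = 1.3 × 10^-14 ≪ 0.16, so the approximation is valid.

s = 6.6e-15 M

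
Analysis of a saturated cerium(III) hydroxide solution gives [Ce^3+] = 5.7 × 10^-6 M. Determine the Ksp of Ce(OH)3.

Ce(OH)3(s) ⇌ Ce^3+(aq) + 3 OH^-(aq)
Stoichiometry gives [OH^-] = (3/1)[Ce^3+] = 1.71 × 10^-5 M.
Ksp = [Ce^3+][OH^-]^3
Ksp = 5.7 × 10^-6 × (1.71 × 10^-5)^3 = 2.9 × 10^-20

Ksp ≈ 2.9 x 10^-20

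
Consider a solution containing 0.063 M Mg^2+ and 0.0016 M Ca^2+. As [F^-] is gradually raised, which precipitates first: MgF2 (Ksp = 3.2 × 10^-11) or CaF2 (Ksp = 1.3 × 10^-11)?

Each salt begins to precipitate when Q = Ksp, i.e. when [F^-] reaches its threshold.
For MgF2: 3.2 × 10^-11 = 0.063 × [F^-]^2  ⇒  [F^-] = 2.3 × 10^-5 M.
For CaF2: 1.3 × 10^-11 = 0.0016 × [F^-]^2  ⇒  [F^-] = 9.0 × 10^-5 M.
The salt with the lower threshold [F^-] precipitates first: MgF2.

MgF2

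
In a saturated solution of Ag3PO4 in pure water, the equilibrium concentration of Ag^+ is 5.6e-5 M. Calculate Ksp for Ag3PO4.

Ksp ≈ 3.3 × 10^-18

Ag3PO4(s) ⇌ 3 Ag^+ + PO4^3-
Stoichiometry gives [PO4^3-] = (1/3)[Ag^+] = 1.87 × 10^-5 M.
Ksp = [Ag^+]^3[PO4^3-]
Ksp = (5.6 × 10^-5)^3 × 1.87 x 10^-5 = 3.3 × 10^-18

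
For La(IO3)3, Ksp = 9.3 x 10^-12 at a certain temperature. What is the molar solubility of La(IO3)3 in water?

La(IO3)3(s) <=> La^3+(aq) + 3 IO3^-(aq)
Ksp = [La^3+][IO3^-]^3
With molar solubility s: [La^3+] = s, [IO3^-] = 3s.
Substituting: Ksp = s(3s)^3 = 27s^4
Solving, s = (9.3 x 10^-12/27)^(1/4) = 7.7 x 10^-4 M

s ≈ 7.7 × 10^-4 M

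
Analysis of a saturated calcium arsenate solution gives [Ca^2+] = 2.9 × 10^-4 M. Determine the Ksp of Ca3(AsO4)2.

Ksp ≈ 9.1e-19

Ca3(AsO4)2(s) <=> 3 Ca^2+ + 2 AsO4^3-
Stoichiometry gives [AsO4^3-] = (2/3)[Ca^2+] = 1.93 × 10^-4 M.
Ksp = [Ca^2+]^3[AsO4^3-]^2
Ksp = (2.9 × 10^-4)^3 × (1.93 × 10^-4)^2 = 9.1 x 10^-19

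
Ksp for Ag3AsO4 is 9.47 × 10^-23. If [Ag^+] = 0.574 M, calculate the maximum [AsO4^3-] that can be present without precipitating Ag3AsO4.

[AsO4^3-] = 5.01 × 10^-22 M

Ag3AsO4(s) <=> 3 Ag^+ + AsO4^3-
Ksp = [Ag^+]^3[AsO4^3-]
Precipitation begins when Q = Ksp. With [Ag^+] = 0.574 M:
9.47 × 10^-23 = (0.574)^3 × [AsO4^3-]
[AsO4^3-] = (9.47 × 10^-23 / 1.891 × 10^-1) = 5.01 x 10^-22 M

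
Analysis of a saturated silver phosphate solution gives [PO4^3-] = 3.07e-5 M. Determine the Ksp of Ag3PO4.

Ag3PO4(s) <=> 3 Ag^+ + PO4^3-
Stoichiometry gives [Ag^+] = (3/1)[PO4^3-] = 9.210 × 10^-5 M.
Ksp = [Ag^+]^3[PO4^3-]
Ksp = (9.210 × 10^-5)^3 × 3.07 × 10^-5 = 2.40 × 10^-17

Ksp = 2.40 x 10^-17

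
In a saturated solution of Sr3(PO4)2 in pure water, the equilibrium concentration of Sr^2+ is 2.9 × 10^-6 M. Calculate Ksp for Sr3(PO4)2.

Ksp = 9.1e-29

Sr3(PO4)2(s) <=> 3 Sr^2+ + 2 PO4^3-
Stoichiometry gives [PO4^3-] = (2/3)[Sr^2+] = 1.93 × 10^-6 M.
Ksp = [Sr^2+]^3[PO4^3-]^2
Ksp = (2.9 × 10^-6)^3 × (1.93 × 10^-6)^2 = 9.1 × 10^-29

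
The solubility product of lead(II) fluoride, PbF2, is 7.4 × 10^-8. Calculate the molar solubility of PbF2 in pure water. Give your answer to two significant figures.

PbF2(s) ⇌ Pb^2+ + 2 F^-
Ksp = [Pb^2+][F^-]^2
Let s = molar solubility. Then [Pb^2+] = s and [F^-] = 2s.
Ksp = s(2s)^2 = 4s^3
s^3 = 7.4 × 10^-8 / 4, so s = 2.6 × 10^-3 M

s = 2.6 × 10^-3 M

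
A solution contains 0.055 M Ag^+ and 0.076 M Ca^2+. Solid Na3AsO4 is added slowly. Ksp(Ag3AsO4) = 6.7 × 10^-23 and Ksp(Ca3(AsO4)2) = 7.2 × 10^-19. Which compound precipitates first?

Each salt begins to precipitate when Q = Ksp, i.e. when [AsO4^3-] reaches its threshold.
For Ag3AsO4: 6.7 × 10^-23 = (0.055)^3 × [AsO4^3-]  ⇒  [AsO4^3-] = 4.0 x 10^-19 M.
For Ca3(AsO4)2: 7.2 × 10^-19 = (0.076)^3 × [AsO4^3-]^2  ⇒  [AsO4^3-] = 4.0 × 10^-8 M.
The salt with the lower threshold [AsO4^3-] precipitates first: Ag3AsO4.

Ag3AsO4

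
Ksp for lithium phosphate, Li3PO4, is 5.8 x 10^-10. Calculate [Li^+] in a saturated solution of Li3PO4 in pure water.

Li3PO4(s) ⇌ 3 Li^+(aq) + PO4^3-(aq)
Ksp = [Li^+]^3[PO4^3-]
For each mole of Li3PO4 that dissolves: [Li^+] = 3s, [PO4^3-] = s.
So Ksp = (3s)^3 × s = 27s^4
s = (5.8 x 10^-10 / 27)^(1/4) = 2.15 x 10^-3 M
[Li^+] = 3s = 6.5 × 10^-3 M

[Li^+] = 6.5e-3 M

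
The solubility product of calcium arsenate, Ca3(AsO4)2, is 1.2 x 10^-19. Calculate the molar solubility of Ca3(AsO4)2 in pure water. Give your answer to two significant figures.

Ca3(AsO4)2(s) <=> 3 Ca^2+ + 2 AsO4^3-
Ksp = [Ca^2+]^3[AsO4^3-]^2
If s mol/L of Ca3(AsO4)2 dissolves, [Ca^2+] = 3s and [AsO4^3-] = 2s.
So Ksp = (3s)^3 × (2s)^2 = 108s^5
s^5 = 1.2 x 10^-19 / 108, so s = 6.4 × 10^-5 M

s = 6.4e-5 M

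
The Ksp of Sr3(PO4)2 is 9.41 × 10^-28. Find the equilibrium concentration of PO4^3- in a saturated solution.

Sr3(PO4)2(s) <=> 3 Sr^2+ + 2 PO4^3-
Ksp = [Sr^2+]^3[PO4^3-]^2
If s mol/L of Sr3(PO4)2 dissolves, [Sr^2+] = 3s and [PO4^3-] = 2s.
Ksp = (3s)^3(2s)^2 = 108s^5
s^5 = 9.41 × 10^-28 / 108, so s = 1.542 x 10^-6 M
[PO4^3-] = 2s = 3.08 × 10^-6 M

3.08 × 10^-6 M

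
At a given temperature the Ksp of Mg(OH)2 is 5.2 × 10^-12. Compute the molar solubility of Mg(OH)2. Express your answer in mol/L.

Mg(OH)2(s) ⇌ Mg^2+(aq) + 2 OH^-(aq)
Ksp = [Mg^2+][OH^-]^2
If s mol/L of Mg(OH)2 dissolves, [Mg^2+] = s and [OH^-] = 2s.
Substituting: Ksp = s(2s)^2 = 4s^3
Solving, s = (5.2 × 10^-12/4)^(1/3) = 1.1 × 10^-4 M

1.1e-4 M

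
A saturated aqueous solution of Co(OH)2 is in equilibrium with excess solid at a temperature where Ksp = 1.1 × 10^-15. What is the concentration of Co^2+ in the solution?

Co(OH)2(s) ⇌ Co^2+ + 2 OH^-
Ksp = [Co^2+][OH^-]^2
Let s = molar solubility. Then [Co^2+] = s and [OH^-] = 2s.
So Ksp = s × (2s)^2 = 4s^3
s^3 = 1.1 × 10^-15 / 4, so s = 6.50 × 10^-6 M
[Co^2+] = s = 6.5 x 10^-6 M

6.5e-6 M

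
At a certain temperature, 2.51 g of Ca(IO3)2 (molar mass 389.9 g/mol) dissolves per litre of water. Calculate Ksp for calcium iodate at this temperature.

Ksp = 1.07 x 10^-6

Molar solubility s = (2.51 g/L) / (389.9 g/mol) = 6.438 x 10^-3 M.
Ca(IO3)2(s) <=> Ca^2+(aq) + 2 IO3^-(aq)
Let s = molar solubility. Then [Ca^2+] = s and [IO3^-] = 2s.
Ksp = [Ca^2+][IO3^-]^2
Ksp = s(2s)^2 = 4s^3
Ksp = 4 × (6.438 x 10^-3)^3 = 1.07 × 10^-6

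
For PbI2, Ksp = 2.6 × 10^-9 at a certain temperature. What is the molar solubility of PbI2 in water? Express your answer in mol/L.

PbI2(s) ⇌ Pb^2+(aq) + 2 I^-(aq)
Ksp = [Pb^2+][I^-]^2
Let s = molar solubility. Then [Pb^2+] = s and [I^-] = 2s.
Substituting: Ksp = s(2s)^2 = 4s^3
s^3 = 2.6 × 10^-9 / 4, so s = 8.7 x 10^-4 M

s = 8.7e-4 M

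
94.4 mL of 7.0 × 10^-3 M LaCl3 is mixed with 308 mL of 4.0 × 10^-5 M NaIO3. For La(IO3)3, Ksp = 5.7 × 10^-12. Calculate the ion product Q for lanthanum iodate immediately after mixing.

Q ≈ 4.7e-17

Total volume = 94.4 + 308 = 402.4 mL.
[La^3+] = 7.0 × 10^-3 × (94.4/402.4) = 1.64 × 10^-3 M
[IO3^-] = 4.0 x 10^-5 × (308/402.4) = 3.06 x 10^-5 M
La(IO3)3(s) ⇌ La^3+ + 3 IO3^-, so Q = [La^3+][IO3^-]^3
Q = (1.64 × 10^-3)(3.06 × 10^-5)^3 = 4.7 × 10^-17
Q < Ksp, so no precipitate of La(IO3)3 forms.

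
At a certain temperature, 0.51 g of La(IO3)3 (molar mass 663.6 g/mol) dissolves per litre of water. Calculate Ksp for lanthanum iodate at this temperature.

Ksp ≈ 9.4 × 10^-12

Molar solubility s = (5.1 × 10^-1 g/L) / (663.6 g/mol) = 7.69 × 10^-4 M.
La(IO3)3(s) ⇌ La^3+ + 3 IO3^-
Let s = molar solubility. Then [La^3+] = s and [IO3^-] = 3s.
Ksp = [La^3+][IO3^-]^3
So Ksp = s × (3s)^3 = 27s^4
With s = 7.69 × 10^-4: Ksp = 9.4 x 10^-12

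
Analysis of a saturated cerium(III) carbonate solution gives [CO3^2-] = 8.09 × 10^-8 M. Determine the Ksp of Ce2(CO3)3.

Ce2(CO3)3(s) ⇌ 2 Ce^3+(aq) + 3 CO3^2-(aq)
Stoichiometry gives [Ce^3+] = (2/3)[CO3^2-] = 5.393 × 10^-8 M.
Ksp = [Ce^3+]^2[CO3^2-]^3
Ksp = (5.393 × 10^-8)^2 × (8.09 x 10^-8)^3 = 1.54 × 10^-36

Ksp = 1.54e-36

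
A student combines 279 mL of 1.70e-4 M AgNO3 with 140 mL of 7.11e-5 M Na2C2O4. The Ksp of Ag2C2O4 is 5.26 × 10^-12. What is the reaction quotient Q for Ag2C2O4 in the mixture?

Q = 3.04 × 10^-13

Total volume = 279 + 140 = 419 mL.
[Ag^+] = 1.70 x 10^-4 × (279/419) = 1.132 × 10^-4 M
[C2O4^2-] = 7.11 x 10^-5 × (140/419) = 2.376 x 10^-5 M
Ag2C2O4(s) <=> 2 Ag^+(aq) + C2O4^2-(aq), so Q = [Ag^+]^2[C2O4^2-]
Q = (1.132 x 10^-4)^2(2.376 × 10^-5) = 3.04 x 10^-13
Q < Ksp, so no precipitate of Ag2C2O4 forms.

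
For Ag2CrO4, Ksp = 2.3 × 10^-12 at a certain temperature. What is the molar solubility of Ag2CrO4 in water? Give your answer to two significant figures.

s = 8.3 × 10^-5 M

Ag2CrO4(s) <=> 2 Ag^+ + CrO4^2-
Ksp = [Ag^+]^2[CrO4^2-]
For each mole of Ag2CrO4 that dissolves: [Ag^+] = 2s, [CrO4^2-] = s.
So Ksp = (2s)^2 × s = 4s^3
s^3 = 2.3 × 10^-12 / 4, so s = 8.3 × 10^-5 M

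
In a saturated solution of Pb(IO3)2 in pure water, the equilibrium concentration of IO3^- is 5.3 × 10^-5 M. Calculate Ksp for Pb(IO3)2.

Ksp = 7.4 x 10^-14

Pb(IO3)2(s) ⇌ Pb^2+ + 2 IO3^-
Stoichiometry gives [Pb^2+] = (1/2)[IO3^-] = 2.65 × 10^-5 M.
Ksp = [Pb^2+][IO3^-]^2
Ksp = 2.65 × 10^-5 × (5.3 x 10^-5)^2 = 7.4 x 10^-14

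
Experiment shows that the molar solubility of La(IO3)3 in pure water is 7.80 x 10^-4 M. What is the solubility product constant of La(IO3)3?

9.99e-12

La(IO3)3(s) ⇌ La^3+(aq) + 3 IO3^-(aq)
For each mole of La(IO3)3 that dissolves: [La^3+] = s, [IO3^-] = 3s.
Ksp = [La^3+][IO3^-]^3
So Ksp = s × (3s)^3 = 27s^4
Ksp = 27 × (7.80 × 10^-4)^4 = 9.99 × 10^-12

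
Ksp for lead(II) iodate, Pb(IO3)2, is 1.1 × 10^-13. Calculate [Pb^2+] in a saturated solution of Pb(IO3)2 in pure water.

Pb(IO3)2(s) ⇌ Pb^2+(aq) + 2 IO3^-(aq)
Ksp = [Pb^2+][IO3^-]^2
Let s = molar solubility. Then [Pb^2+] = s and [IO3^-] = 2s.
Substituting: Ksp = s(2s)^2 = 4s^3
Solving, s = (1.1 × 10^-13/4)^(1/3) = 3.02 x 10^-5 M
[Pb^2+] = s = 3.0 x 10^-5 M

[Pb^2+] ≈ 3.0 × 10^-5 M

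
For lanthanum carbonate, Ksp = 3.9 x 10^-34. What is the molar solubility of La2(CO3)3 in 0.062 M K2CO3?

s = 6.4 × 10^-16 M

La2(CO3)3(s) ⇌ 2 La^3+ + 3 CO3^2-
Ksp = [La^3+]^2[CO3^2-]^3
Let s = moles of La2(CO3)3 that dissolve per litre. [La^3+] = 2s, [CO3^2-] = 0.062 + 3s ≈ 0.062 (Ksp is small, so little additional dissolves).
Ksp ≈ (2s)^2 × (0.062)^3
s = 6.4 × 10^-16 M
Check: 3s = 1.9 × 10^-15 ≪ 0.062, so the approximation is valid.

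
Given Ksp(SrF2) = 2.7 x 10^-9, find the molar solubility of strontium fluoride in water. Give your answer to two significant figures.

s ≈ 8.8e-4 M

SrF2(s) <=> Sr^2+(aq) + 2 F^-(aq)
Ksp = [Sr^2+][F^-]^2
If s mol/L of SrF2 dissolves, [Sr^2+] = s and [F^-] = 2s.
So Ksp = s × (2s)^2 = 4s^3
s^3 = 2.7 x 10^-9 / 4, so s = 8.8 × 10^-4 M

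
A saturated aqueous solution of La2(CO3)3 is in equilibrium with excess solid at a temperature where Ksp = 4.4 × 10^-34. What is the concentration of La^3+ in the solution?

La2(CO3)3(s) ⇌ 2 La^3+ + 3 CO3^2-
Ksp = [La^3+]^2[CO3^2-]^3
With molar solubility s: [La^3+] = 2s, [CO3^2-] = 3s.
Ksp = (2s)^2(3s)^3 = 108s^5
Solving, s = (4.4 × 10^-34/108)^(1/5) = 8.36 × 10^-8 M
[La^3+] = 2s = 1.7 x 10^-7 M

1.7 × 10^-7 M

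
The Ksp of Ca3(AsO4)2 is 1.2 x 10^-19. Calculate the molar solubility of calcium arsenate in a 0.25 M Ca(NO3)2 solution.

s = 1.4 × 10^-9 M

Ca3(AsO4)2(s) <=> 3 Ca^2+ + 2 AsO4^3-
Ksp = [Ca^2+]^3[AsO4^3-]^2
Let s = moles of Ca3(AsO4)2 that dissolve per litre. [Ca^2+] = 0.25 + 3s ≈ 0.25, [AsO4^3-] = 2s (common-ion effect: Ca^2+ is already 0.25 M).
Ksp ≈ (0.25)^3 × (2s)^2
s = 1.4 × 10^-9 M
Check: 3s = 4.2 × 10^-9 ≪ 0.25, so the approximation is valid.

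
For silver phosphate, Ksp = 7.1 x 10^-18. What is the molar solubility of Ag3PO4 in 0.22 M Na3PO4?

s ≈ 1.1e-6 M

Ag3PO4(s) <=> 3 Ag^+ + PO4^3-
Ksp = [Ag^+]^3[PO4^3-]
Let s be the molar solubility in this solution. [Ag^+] = 3s, [PO4^3-] = 0.22 + s ≈ 0.22 (Ksp is small, so little additional dissolves).
Ksp ≈ (3s)^3 × 0.22
s = 1.1 × 10^-6 M
Check: s = 1.1 × 10^-6 ≪ 0.22, so the approximation is valid.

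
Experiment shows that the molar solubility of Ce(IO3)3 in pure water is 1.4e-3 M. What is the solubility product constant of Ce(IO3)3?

Ce(IO3)3(s) ⇌ Ce^3+ + 3 IO3^-
With molar solubility s: [Ce^3+] = s, [IO3^-] = 3s.
Ksp = [Ce^3+][IO3^-]^3
Ksp = s(3s)^3 = 27s^4
Ksp = 27 × (1.4 x 10^-3)^4 = 1.0 x 10^-10

Ksp = 1.0 × 10^-10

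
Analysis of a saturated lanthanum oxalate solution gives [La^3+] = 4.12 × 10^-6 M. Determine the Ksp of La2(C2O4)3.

La2(C2O4)3(s) <=> 2 La^3+ + 3 C2O4^2-
Stoichiometry gives [C2O4^2-] = (3/2)[La^3+] = 6.180 × 10^-6 M.
Ksp = [La^3+]^2[C2O4^2-]^3
Ksp = (4.12 x 10^-6)^2 × (6.180 × 10^-6)^3 = 4.01 × 10^-27

Ksp ≈ 4.01e-27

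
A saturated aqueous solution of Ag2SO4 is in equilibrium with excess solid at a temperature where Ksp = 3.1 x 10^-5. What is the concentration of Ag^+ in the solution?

Ag2SO4(s) <=> 2 Ag^+(aq) + SO4^2-(aq)
Ksp = [Ag^+]^2[SO4^2-]
If s mol/L of Ag2SO4 dissolves, [Ag^+] = 2s and [SO4^2-] = s.
Substituting: Ksp = (2s)^2s = 4s^3
s^3 = 3.1 x 10^-5 / 4, so s = 1.98 × 10^-2 M
[Ag^+] = 2s = 4.0 x 10^-2 M

[Ag^+] ≈ 4.0 × 10^-2 M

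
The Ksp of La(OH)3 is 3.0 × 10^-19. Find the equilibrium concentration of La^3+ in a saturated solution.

[La^3+] = 1.0 x 10^-5 M

La(OH)3(s) <=> La^3+ + 3 OH^-
Ksp = [La^3+][OH^-]^3
If s mol/L of La(OH)3 dissolves, [La^3+] = s and [OH^-] = 3s.
So Ksp = s × (3s)^3 = 27s^4
s^4 = 3.0 × 10^-19 / 27, so s = 1.03 × 10^-5 M
[La^3+] = s = 1.0 × 10^-5 M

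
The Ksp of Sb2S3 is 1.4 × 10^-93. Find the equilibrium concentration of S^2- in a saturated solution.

Sb2S3(s) <=> 2 Sb^3+(aq) + 3 S^2-(aq)
Ksp = [Sb^3+]^2[S^2-]^3
Let s = molar solubility. Then [Sb^3+] = 2s and [S^2-] = 3s.
Substituting: Ksp = (2s)^2(3s)^3 = 108s^5
s = (1.4 × 10^-93 / 108)^(1/5) = 1.05 × 10^-19 M
[S^2-] = 3s = 3.2 x 10^-19 M

[S^2-] ≈ 3.2 x 10^-19 M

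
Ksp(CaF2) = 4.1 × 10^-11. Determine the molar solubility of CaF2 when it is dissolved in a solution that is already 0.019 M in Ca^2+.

2.3 × 10^-5 M

CaF2(s) ⇌ Ca^2+(aq) + 2 F^-(aq)
Ksp = [Ca^2+][F^-]^2
Let s be the molar solubility in this solution. [Ca^2+] = 0.019 + s ≈ 0.019, [F^-] = 2s (common-ion effect: Ca^2+ is already 0.019 M).
Ksp ≈ 0.019 × (2s)^2
s = 2.3 x 10^-5 M
Check: s = 2.3 x 10^-5 ≪ 0.019, so the approximation is valid.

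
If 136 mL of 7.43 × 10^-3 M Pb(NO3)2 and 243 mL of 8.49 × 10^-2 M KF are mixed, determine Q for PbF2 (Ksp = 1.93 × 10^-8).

Total volume = 136 + 243 = 379 mL.
[Pb^2+] = 7.43 × 10^-3 × (136/379) = 2.666 × 10^-3 M
[F^-] = 8.49 × 10^-2 × (243/379) = 5.443 x 10^-2 M
PbF2(s) ⇌ Pb^2+(aq) + 2 F^-(aq), so Q = [Pb^2+][F^-]^2
Q = (2.666 × 10^-3)(5.443 × 10^-2)^2 = 7.90 x 10^-6
Q > Ksp, so PbF2 will precipitate.

Q = 7.90 x 10^-6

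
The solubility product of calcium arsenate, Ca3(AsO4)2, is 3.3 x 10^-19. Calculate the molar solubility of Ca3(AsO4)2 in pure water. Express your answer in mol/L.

Ca3(AsO4)2(s) ⇌ 3 Ca^2+ + 2 AsO4^3-
Ksp = [Ca^2+]^3[AsO4^3-]^2
If s mol/L of Ca3(AsO4)2 dissolves, [Ca^2+] = 3s and [AsO4^3-] = 2s.
Ksp = (3s)^3(2s)^2 = 108s^5
s = (3.3 x 10^-19 / 108)^(1/5) = 7.9 x 10^-5 M

s = 7.9 × 10^-5 M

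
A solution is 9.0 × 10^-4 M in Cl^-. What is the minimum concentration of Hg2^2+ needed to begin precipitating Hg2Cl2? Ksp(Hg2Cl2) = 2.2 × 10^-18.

Hg2Cl2(s) <=> Hg2^2+(aq) + 2 Cl^-(aq)
Ksp = [Hg2^2+][Cl^-]^2
Precipitation begins when Q = Ksp. With [Cl^-] = 9.0 × 10^-4 M:
2.2 × 10^-18 = (9.0 × 10^-4)^2 × [Hg2^2+]
[Hg2^2+] = (2.2 × 10^-18 / 8.10 × 10^-7) = 2.7 × 10^-12 M

[Hg2^2+] = 2.7 × 10^-12 M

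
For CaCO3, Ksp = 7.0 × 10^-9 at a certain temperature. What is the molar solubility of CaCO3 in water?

s ≈ 8.4 × 10^-5 M

CaCO3(s) ⇌ Ca^2+ + CO3^2-
Ksp = [Ca^2+][CO3^2-]
Let s = molar solubility. Then [Ca^2+] = s and [CO3^2-] = s.
Ksp = s × s = s^2
s = (7.0 × 10^-9)^(1/2) = 8.4 × 10^-5 M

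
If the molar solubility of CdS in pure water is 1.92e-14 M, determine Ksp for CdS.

Ksp = 3.69 × 10^-28

CdS(s) ⇌ Cd^2+(aq) + S^2-(aq)
For each mole of CdS that dissolves: [Cd^2+] = s, [S^2-] = s.
Ksp = [Cd^2+][S^2-]
Ksp = s × s = s^2
With s = 1.92 x 10^-14: Ksp = 3.69 × 10^-28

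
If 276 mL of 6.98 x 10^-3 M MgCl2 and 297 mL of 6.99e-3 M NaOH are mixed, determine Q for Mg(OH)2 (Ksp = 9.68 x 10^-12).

Total volume = 276 + 297 = 573 mL.
[Mg^2+] = 6.98 x 10^-3 × (276/573) = 3.362 × 10^-3 M
[OH^-] = 6.99 × 10^-3 × (297/573) = 3.623 × 10^-3 M
Mg(OH)2(s) <=> Mg^2+ + 2 OH^-, so Q = [Mg^2+][OH^-]^2
Q = (3.362 × 10^-3)(3.623 × 10^-3)^2 = 4.41 × 10^-8
Q > Ksp, so Mg(OH)2 will precipitate.

Q = 4.41 x 10^-8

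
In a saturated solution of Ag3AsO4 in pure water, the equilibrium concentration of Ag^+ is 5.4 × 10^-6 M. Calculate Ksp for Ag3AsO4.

Ksp = 2.8 × 10^-22

Ag3AsO4(s) <=> 3 Ag^+ + AsO4^3-
Stoichiometry gives [AsO4^3-] = (1/3)[Ag^+] = 1.80 × 10^-6 M.
Ksp = [Ag^+]^3[AsO4^3-]
Ksp = (5.4 × 10^-6)^3 × 1.80 x 10^-6 = 2.8 x 10^-22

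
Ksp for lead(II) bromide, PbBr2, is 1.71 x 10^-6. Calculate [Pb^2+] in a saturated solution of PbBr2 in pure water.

[Pb^2+] = 7.53e-3 M

PbBr2(s) <=> Pb^2+(aq) + 2 Br^-(aq)
Ksp = [Pb^2+][Br^-]^2
With molar solubility s: [Pb^2+] = s, [Br^-] = 2s.
So Ksp = s × (2s)^2 = 4s^3
Solving, s = (1.71 x 10^-6/4)^(1/3) = 7.533 × 10^-3 M
[Pb^2+] = s = 7.53 x 10^-3 M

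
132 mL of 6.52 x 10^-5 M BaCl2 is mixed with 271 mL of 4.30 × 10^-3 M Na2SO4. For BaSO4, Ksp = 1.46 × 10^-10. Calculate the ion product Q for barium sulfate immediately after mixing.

6.18 x 10^-8

Total volume = 132 + 271 = 403 mL.
[Ba^2+] = 6.52 × 10^-5 × (132/403) = 2.136 × 10^-5 M
[SO4^2-] = 4.30 × 10^-3 × (271/403) = 2.892 × 10^-3 M
BaSO4(s) <=> Ba^2+(aq) + SO4^2-(aq), so Q = [Ba^2+][SO4^2-]
Q = (2.136 x 10^-5)(2.892 × 10^-3) = 6.18 × 10^-8
Q > Ksp, so BaSO4 will precipitate.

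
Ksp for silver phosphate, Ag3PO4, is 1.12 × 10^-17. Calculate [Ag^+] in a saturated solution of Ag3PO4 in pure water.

Ag3PO4(s) ⇌ 3 Ag^+ + PO4^3-
Ksp = [Ag^+]^3[PO4^3-]
If s mol/L of Ag3PO4 dissolves, [Ag^+] = 3s and [PO4^3-] = s.
So Ksp = (3s)^3 × s = 27s^4
s = (1.12 × 10^-17 / 27)^(1/4) = 2.538 × 10^-5 M
[Ag^+] = 3s = 7.61 x 10^-5 M

7.61e-5 M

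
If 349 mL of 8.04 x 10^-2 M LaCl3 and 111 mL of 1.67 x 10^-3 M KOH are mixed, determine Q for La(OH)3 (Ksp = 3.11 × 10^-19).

Q ≈ 3.99 x 10^-12

Total volume = 349 + 111 = 460 mL.
[La^3+] = 8.04 x 10^-2 × (349/460) = 6.100 x 10^-2 M
[OH^-] = 1.67 × 10^-3 × (111/460) = 4.030 x 10^-4 M
La(OH)3(s) ⇌ La^3+(aq) + 3 OH^-(aq), so Q = [La^3+][OH^-]^3
Q = (6.100 × 10^-2)(4.030 x 10^-4)^3 = 3.99 x 10^-12
Q > Ksp, so La(OH)3 will precipitate.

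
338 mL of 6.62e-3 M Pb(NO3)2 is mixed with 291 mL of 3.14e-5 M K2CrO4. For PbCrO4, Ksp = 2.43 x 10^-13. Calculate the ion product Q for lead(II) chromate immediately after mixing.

Total volume = 338 + 291 = 629 mL.
[Pb^2+] = 6.62 × 10^-3 × (338/629) = 3.557 × 10^-3 M
[CrO4^2-] = 3.14 x 10^-5 × (291/629) = 1.453 × 10^-5 M
PbCrO4(s) <=> Pb^2+(aq) + CrO4^2-(aq), so Q = [Pb^2+][CrO4^2-]
Q = (3.557 x 10^-3)(1.453 × 10^-5) = 5.17 x 10^-8
Q > Ksp, so PbCrO4 will precipitate.

Q = 5.17 × 10^-8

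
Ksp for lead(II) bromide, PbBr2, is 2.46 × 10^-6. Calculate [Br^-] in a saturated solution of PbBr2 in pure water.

1.70e-2 M

PbBr2(s) <=> Pb^2+(aq) + 2 Br^-(aq)
Ksp = [Pb^2+][Br^-]^2
Let s = molar solubility. Then [Pb^2+] = s and [Br^-] = 2s.
Substituting: Ksp = s(2s)^2 = 4s^3
Solving, s = (2.46 × 10^-6/4)^(1/3) = 8.504 × 10^-3 M
[Br^-] = 2s = 1.70 × 10^-2 M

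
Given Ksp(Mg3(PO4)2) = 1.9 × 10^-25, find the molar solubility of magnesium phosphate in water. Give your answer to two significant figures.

Mg3(PO4)2(s) <=> 3 Mg^2+(aq) + 2 PO4^3-(aq)
Ksp = [Mg^2+]^3[PO4^3-]^2
If s mol/L of Mg3(PO4)2 dissolves, [Mg^2+] = 3s and [PO4^3-] = 2s.
So Ksp = (3s)^3 × (2s)^2 = 108s^5
Solving, s = (1.9 × 10^-25/108)^(1/5) = 4.5 × 10^-6 M

s ≈ 4.5 × 10^-6 M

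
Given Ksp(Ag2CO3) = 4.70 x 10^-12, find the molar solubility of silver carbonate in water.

s ≈ 1.06e-4 M

Ag2CO3(s) <=> 2 Ag^+ + CO3^2-
Ksp = [Ag^+]^2[CO3^2-]
For each mole of Ag2CO3 that dissolves: [Ag^+] = 2s, [CO3^2-] = s.
Substituting: Ksp = (2s)^2s = 4s^3
s = (4.70 x 10^-12 / 4)^(1/3) = 1.06 x 10^-4 M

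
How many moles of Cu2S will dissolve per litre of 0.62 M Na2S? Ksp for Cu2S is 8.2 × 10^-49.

s = 5.8 x 10^-25 M

Cu2S(s) ⇌ 2 Cu^+ + S^2-
Ksp = [Cu^+]^2[S^2-]
If s mol/L dissolves here, [Cu^+] = 2s, [S^2-] = 0.62 + s ≈ 0.62 (since S^2- from Na2S dominates).
Ksp ≈ (2s)^2 × 0.62
s = 5.8 × 10^-25 M
Check: s = 5.8 × 10^-25 ≪ 0.62, so the approximation is valid.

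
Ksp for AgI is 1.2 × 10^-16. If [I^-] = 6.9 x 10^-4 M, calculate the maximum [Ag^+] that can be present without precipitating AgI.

AgI(s) ⇌ Ag^+(aq) + I^-(aq)
Ksp = [Ag^+][I^-]
Precipitation begins when Q = Ksp. With [I^-] = 6.9 x 10^-4 M:
1.2 × 10^-16 = (6.9 x 10^-4) × [Ag^+]
[Ag^+] = (1.2 × 10^-16 / 6.9 × 10^-4) = 1.7 × 10^-13 M

1.7 x 10^-13 M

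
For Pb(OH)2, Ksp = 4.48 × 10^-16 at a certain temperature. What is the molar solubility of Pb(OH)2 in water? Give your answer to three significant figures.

s ≈ 4.82e-6 M

Pb(OH)2(s) <=> Pb^2+ + 2 OH^-
Ksp = [Pb^2+][OH^-]^2
Let s = molar solubility. Then [Pb^2+] = s and [OH^-] = 2s.
So Ksp = s × (2s)^2 = 4s^3
Solving, s = (4.48 × 10^-16/4)^(1/3) = 4.82 x 10^-6 M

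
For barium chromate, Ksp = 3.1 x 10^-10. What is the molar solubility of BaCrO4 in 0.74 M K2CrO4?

s ≈ 4.2 x 10^-10 M

BaCrO4(s) ⇌ Ba^2+ + CrO4^2-
Ksp = [Ba^2+][CrO4^2-]
If s mol/L dissolves here, [Ba^2+] = s, [CrO4^2-] = 0.74 + s ≈ 0.74 (since CrO4^2- from K2CrO4 dominates).
Ksp ≈ s × 0.74
s = 4.2 x 10^-10 M
Check: s = 4.2 × 10^-10 ≪ 0.74, so the approximation is valid.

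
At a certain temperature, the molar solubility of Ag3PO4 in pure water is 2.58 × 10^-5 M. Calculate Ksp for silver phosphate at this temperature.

Ag3PO4(s) ⇌ 3 Ag^+(aq) + PO4^3-(aq)
Let s = molar solubility. Then [Ag^+] = 3s and [PO4^3-] = s.
Ksp = [Ag^+]^3[PO4^3-]
Ksp = (3s)^3s = 27s^4
With s = 2.58 x 10^-5: Ksp = 1.20 × 10^-17

Ksp = 1.20 × 10^-17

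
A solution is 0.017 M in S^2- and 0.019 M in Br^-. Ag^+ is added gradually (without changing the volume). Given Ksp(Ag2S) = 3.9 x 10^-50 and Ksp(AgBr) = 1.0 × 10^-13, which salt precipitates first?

Ag2S

Precipitation of each salt starts when its ion product equals its Ksp.
For Ag2S: 3.9 x 10^-50 = 0.017 × [Ag^+]^2  ⇒  [Ag^+] = 1.5 × 10^-24 M.
For AgBr: 1.0 × 10^-13 = 0.019 × [Ag^+]  ⇒  [Ag^+] = 5.3 × 10^-12 M.
The salt with the lower threshold [Ag^+] precipitates first: Ag2S.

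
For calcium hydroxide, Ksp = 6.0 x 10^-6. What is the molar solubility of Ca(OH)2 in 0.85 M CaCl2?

s = 1.3e-3 M

Ca(OH)2(s) ⇌ Ca^2+(aq) + 2 OH^-(aq)
Ksp = [Ca^2+][OH^-]^2
Let s = moles of Ca(OH)2 that dissolve per litre. [Ca^2+] = 0.85 + s ≈ 0.85, [OH^-] = 2s (common-ion effect: Ca^2+ is already 0.85 M).
Ksp ≈ 0.85 × (2s)^2
s = 1.3 × 10^-3 M
Check: s = 1.3 x 10^-3 ≪ 0.85, so the approximation is valid.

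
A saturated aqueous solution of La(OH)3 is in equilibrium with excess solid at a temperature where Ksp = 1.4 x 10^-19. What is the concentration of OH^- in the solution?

La(OH)3(s) ⇌ La^3+ + 3 OH^-
Ksp = [La^3+][OH^-]^3
If s mol/L of La(OH)3 dissolves, [La^3+] = s and [OH^-] = 3s.
Ksp = s(3s)^3 = 27s^4
Solving, s = (1.4 x 10^-19/27)^(1/4) = 8.49 x 10^-6 M
[OH^-] = 3s = 2.5 × 10^-5 M

[OH^-] = 2.5 × 10^-5 M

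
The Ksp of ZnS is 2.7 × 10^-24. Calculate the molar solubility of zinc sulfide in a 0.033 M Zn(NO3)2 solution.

ZnS(s) ⇌ Zn^2+(aq) + S^2-(aq)
Ksp = [Zn^2+][S^2-]
If s mol/L dissolves here, [Zn^2+] = 0.033 + s ≈ 0.033, [S^2-] = s (common-ion effect: Zn^2+ is already 0.033 M).
Ksp ≈ 0.033 × s
s = 8.2 x 10^-23 M
Check: s = 8.2 x 10^-23 ≪ 0.033, so the approximation is valid.

s ≈ 8.2 × 10^-23 M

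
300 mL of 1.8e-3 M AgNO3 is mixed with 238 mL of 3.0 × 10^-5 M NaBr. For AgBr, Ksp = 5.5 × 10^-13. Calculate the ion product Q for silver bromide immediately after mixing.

Q = 1.3e-8

Total volume = 300 + 238 = 538 mL.
[Ag^+] = 1.8 × 10^-3 × (300/538) = 1.00 × 10^-3 M
[Br^-] = 3.0 × 10^-5 × (238/538) = 1.33 × 10^-5 M
AgBr(s) ⇌ Ag^+(aq) + Br^-(aq), so Q = [Ag^+][Br^-]
Q = (1.00 × 10^-3)(1.33 × 10^-5) = 1.3 x 10^-8
Q > Ksp, so AgBr will precipitate.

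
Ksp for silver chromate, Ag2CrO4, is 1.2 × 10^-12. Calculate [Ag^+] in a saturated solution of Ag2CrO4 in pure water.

[Ag^+] = 1.3 × 10^-4 M

Ag2CrO4(s) ⇌ 2 Ag^+ + CrO4^2-
Ksp = [Ag^+]^2[CrO4^2-]
For each mole of Ag2CrO4 that dissolves: [Ag^+] = 2s, [CrO4^2-] = s.
Ksp = (2s)^2s = 4s^3
Solving, s = (1.2 × 10^-12/4)^(1/3) = 6.69 × 10^-5 M
[Ag^+] = 2s = 1.3 × 10^-4 M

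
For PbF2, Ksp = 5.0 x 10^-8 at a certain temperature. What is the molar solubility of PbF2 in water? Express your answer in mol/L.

s ≈ 2.3e-3 M

PbF2(s) ⇌ Pb^2+(aq) + 2 F^-(aq)
Ksp = [Pb^2+][F^-]^2
Let s = molar solubility. Then [Pb^2+] = s and [F^-] = 2s.
Substituting: Ksp = s(2s)^2 = 4s^3
Solving, s = (5.0 x 10^-8/4)^(1/3) = 2.3 × 10^-3 M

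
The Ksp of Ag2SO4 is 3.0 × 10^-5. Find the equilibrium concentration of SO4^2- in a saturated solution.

Ag2SO4(s) ⇌ 2 Ag^+(aq) + SO4^2-(aq)
Ksp = [Ag^+]^2[SO4^2-]
With molar solubility s: [Ag^+] = 2s, [SO4^2-] = s.
Ksp = (2s)^2s = 4s^3
s^3 = 3.0 × 10^-5 / 4, so s = 1.96 × 10^-2 M
[SO4^2-] = s = 2.0 × 10^-2 M

[SO4^2-] ≈ 0.020 M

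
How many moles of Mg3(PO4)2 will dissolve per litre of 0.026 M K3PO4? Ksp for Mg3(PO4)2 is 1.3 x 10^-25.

1.9 × 10^-8 M

Mg3(PO4)2(s) ⇌ 3 Mg^2+(aq) + 2 PO4^3-(aq)
Ksp = [Mg^2+]^3[PO4^3-]^2
Let s be the molar solubility in this solution. [Mg^2+] = 3s, [PO4^3-] = 0.026 + 2s ≈ 0.026 (common-ion effect: PO4^3- is already 0.026 M).
Ksp ≈ (3s)^3 × (0.026)^2
s = 1.9 x 10^-8 M
Check: 2s = 3.8 × 10^-8 ≪ 0.026, so the approximation is valid.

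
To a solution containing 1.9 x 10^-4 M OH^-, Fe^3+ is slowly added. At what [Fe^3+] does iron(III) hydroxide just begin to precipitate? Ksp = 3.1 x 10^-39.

4.5 x 10^-28 M

Fe(OH)3(s) ⇌ Fe^3+(aq) + 3 OH^-(aq)
Ksp = [Fe^3+][OH^-]^3
Precipitation begins when Q = Ksp. With [OH^-] = 1.9 x 10^-4 M:
3.1 x 10^-39 = (1.9 x 10^-4)^3 × [Fe^3+]
[Fe^3+] = (3.1 x 10^-39 / 6.86 × 10^-12) = 4.5 x 10^-28 M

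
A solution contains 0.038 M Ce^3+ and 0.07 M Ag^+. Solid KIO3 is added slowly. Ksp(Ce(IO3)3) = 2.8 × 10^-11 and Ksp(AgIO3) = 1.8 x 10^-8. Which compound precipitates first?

AgIO3

Precipitation of each salt starts when its ion product equals its Ksp.
For Ce(IO3)3: 2.8 × 10^-11 = 0.038 × [IO3^-]^3  ⇒  [IO3^-] = 9.0 × 10^-4 M.
For AgIO3: 1.8 x 10^-8 = 0.07 × [IO3^-]  ⇒  [IO3^-] = 2.6 × 10^-7 M.
The salt with the lower threshold [IO3^-] precipitates first: AgIO3.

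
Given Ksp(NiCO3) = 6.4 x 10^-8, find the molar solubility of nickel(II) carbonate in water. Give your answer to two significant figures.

s ≈ 2.5 × 10^-4 M

NiCO3(s) <=> Ni^2+ + CO3^2-
Ksp = [Ni^2+][CO3^2-]
If s mol/L of NiCO3 dissolves, [Ni^2+] = s and [CO3^2-] = s.
Ksp = s^2
s = √(6.4 x 10^-8) = 2.5 x 10^-4 M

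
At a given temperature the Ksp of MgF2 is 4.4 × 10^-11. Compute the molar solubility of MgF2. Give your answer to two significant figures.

MgF2(s) ⇌ Mg^2+(aq) + 2 F^-(aq)
Ksp = [Mg^2+][F^-]^2
Let s = molar solubility. Then [Mg^2+] = s and [F^-] = 2s.
Ksp = s(2s)^2 = 4s^3
s = (4.4 × 10^-11 / 4)^(1/3) = 2.2 × 10^-4 M

s ≈ 2.2 × 10^-4 M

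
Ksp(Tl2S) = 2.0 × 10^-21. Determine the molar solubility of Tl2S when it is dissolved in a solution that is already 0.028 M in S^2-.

1.3 × 10^-10 M

Tl2S(s) <=> 2 Tl^+(aq) + S^2-(aq)
Ksp = [Tl^+]^2[S^2-]
Let s be the molar solubility in this solution. [Tl^+] = 2s, [S^2-] = 0.028 + s ≈ 0.028 (since the S^2- already present dominates).
Ksp ≈ (2s)^2 × 0.028
s = 1.3 × 10^-10 M
Check: s = 1.3 x 10^-10 ≪ 0.028, so the approximation is valid.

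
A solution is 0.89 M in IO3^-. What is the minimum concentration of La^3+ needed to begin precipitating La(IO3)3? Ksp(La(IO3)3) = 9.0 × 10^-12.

1.3 × 10^-11 M

La(IO3)3(s) <=> La^3+(aq) + 3 IO3^-(aq)
Ksp = [La^3+][IO3^-]^3
Precipitation begins when Q = Ksp. With [IO3^-] = 0.89 M:
9.0 × 10^-12 = (0.89)^3 × [La^3+]
[La^3+] = (9.0 × 10^-12 / 7.05 × 10^-1) = 1.3 × 10^-11 M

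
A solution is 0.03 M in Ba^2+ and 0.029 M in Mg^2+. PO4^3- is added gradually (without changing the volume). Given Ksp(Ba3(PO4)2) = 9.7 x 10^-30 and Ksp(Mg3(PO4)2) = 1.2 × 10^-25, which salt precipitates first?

Each salt begins to precipitate when Q = Ksp, i.e. when [PO4^3-] reaches its threshold.
For Ba3(PO4)2: 9.7 x 10^-30 = (0.03)^3 × [PO4^3-]^2  ⇒  [PO4^3-] = 6.0 x 10^-13 M.
For Mg3(PO4)2: 1.2 × 10^-25 = (0.029)^3 × [PO4^3-]^2  ⇒  [PO4^3-] = 7.0 × 10^-11 M.
The salt with the lower threshold [PO4^3-] precipitates first: Ba3(PO4)2.

Ba3(PO4)2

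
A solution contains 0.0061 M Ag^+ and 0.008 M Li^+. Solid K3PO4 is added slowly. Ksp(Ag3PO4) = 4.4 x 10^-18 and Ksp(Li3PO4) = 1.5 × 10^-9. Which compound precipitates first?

Ag3PO4

Precipitation of each salt starts when its ion product equals its Ksp.
For Ag3PO4: 4.4 x 10^-18 = (0.0061)^3 × [PO4^3-]  ⇒  [PO4^3-] = 1.9 × 10^-11 M.
For Li3PO4: 1.5 × 10^-9 = (0.008)^3 × [PO4^3-]  ⇒  [PO4^3-] = 2.9 x 10^-3 M.
The salt with the lower threshold [PO4^3-] precipitates first: Ag3PO4.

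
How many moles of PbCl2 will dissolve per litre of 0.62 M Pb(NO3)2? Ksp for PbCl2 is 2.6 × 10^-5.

PbCl2(s) <=> Pb^2+ + 2 Cl^-
Ksp = [Pb^2+][Cl^-]^2
Let s = moles of PbCl2 that dissolve per litre. [Pb^2+] = 0.62 + s ≈ 0.62, [Cl^-] = 2s (common-ion effect: Pb^2+ is already 0.62 M).
Ksp ≈ 0.62 × (2s)^2
s = 3.2 x 10^-3 M
Check: s = 3.2 × 10^-3 ≪ 0.62, so the approximation is valid.

s ≈ 3.2 x 10^-3 M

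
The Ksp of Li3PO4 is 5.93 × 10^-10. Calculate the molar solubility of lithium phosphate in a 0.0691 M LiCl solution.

s ≈ 1.80 × 10^-6 M

Li3PO4(s) ⇌ 3 Li^+ + PO4^3-
Ksp = [Li^+]^3[PO4^3-]
If s mol/L dissolves here, [Li^+] = 0.0691 + 3s ≈ 0.0691, [PO4^3-] = s (Ksp is small, so little additional dissolves).
Ksp ≈ (0.0691)^3 × s
s = 1.80 × 10^-6 M
Check: 3s = 5.4 × 10^-6 ≪ 0.0691, so the approximation is valid.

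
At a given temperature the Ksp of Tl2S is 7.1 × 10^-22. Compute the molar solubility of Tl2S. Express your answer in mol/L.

s = 5.6 × 10^-8 M

Tl2S(s) ⇌ 2 Tl^+(aq) + S^2-(aq)
Ksp = [Tl^+]^2[S^2-]
If s mol/L of Tl2S dissolves, [Tl^+] = 2s and [S^2-] = s.
Ksp = (2s)^2s = 4s^3
s = (7.1 × 10^-22 / 4)^(1/3) = 5.6 × 10^-8 M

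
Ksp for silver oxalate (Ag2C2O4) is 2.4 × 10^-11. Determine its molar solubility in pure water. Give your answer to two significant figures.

Ag2C2O4(s) ⇌ 2 Ag^+(aq) + C2O4^2-(aq)
Ksp = [Ag^+]^2[C2O4^2-]
If s mol/L of Ag2C2O4 dissolves, [Ag^+] = 2s and [C2O4^2-] = s.
Substituting: Ksp = (2s)^2s = 4s^3
s = (2.4 × 10^-11 / 4)^(1/3) = 1.8 × 10^-4 M

1.8e-4 M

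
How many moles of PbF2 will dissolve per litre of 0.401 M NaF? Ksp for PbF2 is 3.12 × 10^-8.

PbF2(s) ⇌ Pb^2+(aq) + 2 F^-(aq)
Ksp = [Pb^2+][F^-]^2
Let s = moles of PbF2 that dissolve per litre. [Pb^2+] = s, [F^-] = 0.401 + 2s ≈ 0.401 (common-ion effect: F^- is already 0.401 M).
Ksp ≈ s × (0.401)^2
s = 1.94 x 10^-7 M
Check: 2s = 3.9 × 10^-7 ≪ 0.401, so the approximation is valid.

s = 1.94 x 10^-7 M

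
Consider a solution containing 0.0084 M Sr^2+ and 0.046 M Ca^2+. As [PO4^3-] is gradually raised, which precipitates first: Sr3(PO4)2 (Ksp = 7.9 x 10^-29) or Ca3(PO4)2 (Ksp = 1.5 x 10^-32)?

Ca3(PO4)2

Precipitation of each salt starts when its ion product equals its Ksp.
For Sr3(PO4)2: 7.9 x 10^-29 = (0.0084)^3 × [PO4^3-]^2  ⇒  [PO4^3-] = 1.2 × 10^-11 M.
For Ca3(PO4)2: 1.5 x 10^-32 = (0.046)^3 × [PO4^3-]^2  ⇒  [PO4^3-] = 1.2 × 10^-14 M.
The salt with the lower threshold [PO4^3-] precipitates first: Ca3(PO4)2.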